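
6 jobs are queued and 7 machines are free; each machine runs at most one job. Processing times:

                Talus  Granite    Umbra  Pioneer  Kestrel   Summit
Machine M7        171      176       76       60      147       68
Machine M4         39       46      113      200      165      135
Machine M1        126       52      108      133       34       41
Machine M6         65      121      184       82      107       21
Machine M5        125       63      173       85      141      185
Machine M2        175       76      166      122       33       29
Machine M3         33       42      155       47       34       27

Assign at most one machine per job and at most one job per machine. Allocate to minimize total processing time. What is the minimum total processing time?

Optimal: Talus→Machine M4 (39 min), Granite→Machine M1 (52 min), Umbra→Machine M7 (76 min), Pioneer→Machine M3 (47 min), Kestrel→Machine M2 (33 min), Summit→Machine M6 (21 min) — total 39+52+76+47+33+21 = 268 min.
Next-best assignment: Talus→Machine M4, Granite→Machine M5, Umbra→Machine M7, Pioneer→Machine M3, Kestrel→Machine M2, Summit→Machine M6 = 279 min.

Min total: 268 min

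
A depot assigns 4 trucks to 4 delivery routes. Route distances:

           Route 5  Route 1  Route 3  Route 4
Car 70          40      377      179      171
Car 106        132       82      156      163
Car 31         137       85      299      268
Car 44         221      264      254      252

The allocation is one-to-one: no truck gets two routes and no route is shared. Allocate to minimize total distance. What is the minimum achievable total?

Optimal: Car 70→Route 5 (40 km), Car 106→Route 3 (156 km), Car 31→Route 1 (85 km), Car 44→Route 4 (252 km) — total 40+156+85+252 = 533 km.
Min-entry greedy (repeatedly take the single cheapest remaining cell) gives 673 km, worse by 140.
Next-best assignment: Car 70→Route 5, Car 106→Route 4, Car 31→Route 1, Car 44→Route 3 = 542 km.
Checked against all permutations: 533 km is optimal.

Min total: 533 km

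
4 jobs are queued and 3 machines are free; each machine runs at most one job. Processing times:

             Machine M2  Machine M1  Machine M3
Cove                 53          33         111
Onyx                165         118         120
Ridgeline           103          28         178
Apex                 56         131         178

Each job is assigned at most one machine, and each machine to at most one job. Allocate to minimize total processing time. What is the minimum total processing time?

Min total: 195 min

Optimal: Apex→Machine M2 (56 min), Ridgeline→Machine M1 (28 min), Cove→Machine M3 (111 min) — total 56+28+111 = 195 min.
Next-best assignment: Cove→Machine M2, Ridgeline→Machine M1, Onyx→Machine M3 = 201 min.
Swapping Ridgeline↔Cove (Ridgeline→Machine M3 178 min, Cove→Machine M1 33 min) adds 72.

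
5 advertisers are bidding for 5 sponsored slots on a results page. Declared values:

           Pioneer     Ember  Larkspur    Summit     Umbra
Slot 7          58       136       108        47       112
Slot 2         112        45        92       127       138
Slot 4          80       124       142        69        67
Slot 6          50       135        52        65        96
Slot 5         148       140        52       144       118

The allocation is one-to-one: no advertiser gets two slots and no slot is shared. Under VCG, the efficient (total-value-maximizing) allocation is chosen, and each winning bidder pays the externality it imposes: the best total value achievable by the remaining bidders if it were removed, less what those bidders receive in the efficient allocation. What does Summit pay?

Summit pays $27.

Efficient allocation: Pioneer→Slot 5 ($148), Ember→Slot 6 ($135), Larkspur→Slot 4 ($142), Summit→Slot 2 ($127), Umbra→Slot 7 ($112); total welfare W = $664.
Summit receives Slot 2 at value $127, so the others get W − 127 = $537.
Without Summit: best allocation of the remaining 4 bidders over all 5 slots is Pioneer→Slot 5 ($148), Ember→Slot 7 ($136), Larkspur→Slot 4 ($142), Umbra→Slot 2 ($138), total $564.
VCG payment = (others' best without Summit) − (others' welfare with Summit) = 564 − 537 = $27.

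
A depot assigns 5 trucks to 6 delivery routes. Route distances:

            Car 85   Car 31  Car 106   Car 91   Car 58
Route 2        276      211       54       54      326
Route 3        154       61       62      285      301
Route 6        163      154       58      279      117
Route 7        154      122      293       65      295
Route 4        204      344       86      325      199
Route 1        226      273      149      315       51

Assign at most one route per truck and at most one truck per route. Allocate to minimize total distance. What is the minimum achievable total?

This is a one-to-one assignment (minimum-cost bipartite matching).
Optimal: Car 85→Route 7 (154 km), Car 31→Route 3 (61 km), Car 106→Route 6 (58 km), Car 91→Route 2 (54 km), Car 58→Route 1 (51 km) — total 154+61+58+54+51 = 378 km.
Min-entry greedy (repeatedly take the single cheapest remaining cell) gives 394 km, worse by 16.

Min total: 378 km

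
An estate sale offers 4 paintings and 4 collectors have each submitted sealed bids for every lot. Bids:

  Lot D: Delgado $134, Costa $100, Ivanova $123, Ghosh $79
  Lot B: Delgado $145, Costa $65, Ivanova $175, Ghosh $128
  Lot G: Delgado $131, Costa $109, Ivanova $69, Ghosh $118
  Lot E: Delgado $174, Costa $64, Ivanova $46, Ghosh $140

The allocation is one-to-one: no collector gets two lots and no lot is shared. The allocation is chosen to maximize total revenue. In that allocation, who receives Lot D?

Costa receives Lot D.

Optimal: Delgado→Lot E ($174), Costa→Lot D ($100), Ivanova→Lot B ($175), Ghosh→Lot G ($118) — total 174+100+175+118 = $567.
Column-greedy (each lot in turn goes to its best remaining collector) gives $491, worse by 76.
Next-best assignment: Delgado→Lot D, Costa→Lot G, Ivanova→Lot B, Ghosh→Lot E = $558.
No other one-to-one assignment exceeds $567.
Costa's own top lot is Lot G ($109), but forcing Costa→Lot G and reassigning the rest optimally gives only $558 — worse by 9.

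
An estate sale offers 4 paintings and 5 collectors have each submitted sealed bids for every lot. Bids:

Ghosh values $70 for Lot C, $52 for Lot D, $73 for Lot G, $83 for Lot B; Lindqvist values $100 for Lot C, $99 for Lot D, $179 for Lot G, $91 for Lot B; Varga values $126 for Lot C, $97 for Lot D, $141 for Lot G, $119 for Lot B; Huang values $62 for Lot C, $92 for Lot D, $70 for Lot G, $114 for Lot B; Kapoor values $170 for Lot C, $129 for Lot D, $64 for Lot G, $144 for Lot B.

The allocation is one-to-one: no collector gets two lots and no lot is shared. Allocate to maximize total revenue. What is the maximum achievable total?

Maximum total: $560

Optimal: Kapoor→Lot C ($170), Varga→Lot D ($97), Lindqvist→Lot G ($179), Huang→Lot B ($114) — total 170+97+179+114 = $560.
Row-greedy (each collector in turn takes its best remaining lot) gives $480, worse by 80.
Swapping Varga↔Kapoor (Varga→Lot C $126, Kapoor→Lot D $129) loses 12.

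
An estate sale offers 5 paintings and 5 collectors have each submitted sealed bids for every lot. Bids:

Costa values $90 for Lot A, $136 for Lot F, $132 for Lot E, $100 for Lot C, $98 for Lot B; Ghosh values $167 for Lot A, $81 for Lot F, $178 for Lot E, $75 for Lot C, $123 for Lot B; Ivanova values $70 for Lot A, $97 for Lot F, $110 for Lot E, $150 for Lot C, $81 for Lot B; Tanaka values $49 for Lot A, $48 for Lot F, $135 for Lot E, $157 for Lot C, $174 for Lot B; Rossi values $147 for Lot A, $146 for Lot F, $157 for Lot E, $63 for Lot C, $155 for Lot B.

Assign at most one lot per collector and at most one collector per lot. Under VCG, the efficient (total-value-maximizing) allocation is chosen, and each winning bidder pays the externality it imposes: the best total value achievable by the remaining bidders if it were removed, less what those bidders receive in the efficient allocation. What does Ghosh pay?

Efficient allocation: Costa→Lot F ($136), Ghosh→Lot E ($178), Ivanova→Lot C ($150), Tanaka→Lot B ($174), Rossi→Lot A ($147); total welfare W = $785.
Ghosh receives Lot E at value $178, so the others get W − 178 = $607.
Without Ghosh: best allocation of the remaining 4 bidders over all 5 lots is Costa→Lot F ($136), Ivanova→Lot C ($150), Tanaka→Lot B ($174), Rossi→Lot E ($157), total $617.
VCG payment = (others' best without Ghosh) − (others' welfare with Ghosh) = 617 − 607 = $10.

Ghosh pays $10.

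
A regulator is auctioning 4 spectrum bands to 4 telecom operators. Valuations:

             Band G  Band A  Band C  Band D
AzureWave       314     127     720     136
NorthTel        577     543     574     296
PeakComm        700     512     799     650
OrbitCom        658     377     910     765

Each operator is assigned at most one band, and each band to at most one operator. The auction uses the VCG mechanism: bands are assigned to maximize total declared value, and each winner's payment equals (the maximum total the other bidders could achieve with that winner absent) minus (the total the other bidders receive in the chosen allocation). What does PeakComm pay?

PeakComm pays $34M.

Efficient allocation: AzureWave→Band C ($720M), NorthTel→Band A ($543M), PeakComm→Band G ($700M), OrbitCom→Band D ($765M); total welfare W = $2728M.
PeakComm receives Band G at value $700M, so the others get W − 700 = $2028M.
Without PeakComm: best allocation of the remaining 3 bidders over all 4 bands is AzureWave→Band C ($720M), NorthTel→Band G ($577M), OrbitCom→Band D ($765M), total $2062M.
VCG payment = (others' best without PeakComm) − (others' welfare with PeakComm) = 2062 − 2028 = $34M.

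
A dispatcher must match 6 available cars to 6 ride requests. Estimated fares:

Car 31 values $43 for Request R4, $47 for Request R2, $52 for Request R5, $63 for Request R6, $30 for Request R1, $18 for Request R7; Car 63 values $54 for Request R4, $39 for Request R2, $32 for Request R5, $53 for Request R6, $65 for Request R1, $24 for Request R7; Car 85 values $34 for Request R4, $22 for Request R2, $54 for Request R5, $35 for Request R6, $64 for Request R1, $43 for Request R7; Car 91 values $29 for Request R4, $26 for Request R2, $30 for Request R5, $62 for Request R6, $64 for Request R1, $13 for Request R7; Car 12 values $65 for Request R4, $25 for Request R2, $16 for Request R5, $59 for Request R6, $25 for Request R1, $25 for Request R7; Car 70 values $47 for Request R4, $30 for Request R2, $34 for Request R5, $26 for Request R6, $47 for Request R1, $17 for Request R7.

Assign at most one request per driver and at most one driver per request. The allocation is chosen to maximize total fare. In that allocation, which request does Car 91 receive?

Car 91 receives Request R6.

This is a one-to-one assignment (maximum-weight bipartite matching).
Optimal: Car 31→Request R5 ($52), Car 63→Request R1 ($65), Car 85→Request R7 ($43), Car 91→Request R6 ($62), Car 12→Request R4 ($65), Car 70→Request R2 ($30) — total 52+65+43+62+65+30 = $317.
Next-best assignment: Car 31→Request R2, Car 63→Request R1, Car 85→Request R7, Car 91→Request R6, Car 12→Request R4, Car 70→Request R5 = $316.
Car 91's own top request is Request R1 ($64), but forcing Car 91→Request R1 and reassigning the rest optimally gives only $308 — worse by 9.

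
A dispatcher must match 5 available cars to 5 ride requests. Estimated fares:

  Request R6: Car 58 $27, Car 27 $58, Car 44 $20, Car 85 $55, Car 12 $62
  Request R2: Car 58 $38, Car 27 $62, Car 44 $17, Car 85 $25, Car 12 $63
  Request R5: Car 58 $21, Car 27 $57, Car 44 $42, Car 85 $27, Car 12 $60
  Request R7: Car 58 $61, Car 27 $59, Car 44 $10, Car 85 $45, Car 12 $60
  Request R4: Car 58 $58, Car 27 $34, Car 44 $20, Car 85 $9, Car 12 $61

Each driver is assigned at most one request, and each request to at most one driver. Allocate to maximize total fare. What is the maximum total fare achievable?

Maximum total: $281

Optimal: Car 58→Request R7 ($61), Car 27→Request R2 ($62), Car 44→Request R5 ($42), Car 85→Request R6 ($55), Car 12→Request R4 ($61) — total 61+62+42+55+61 = $281.
Next-best assignment: Car 58→Request R4, Car 27→Request R2, Car 44→Request R5, Car 85→Request R6, Car 12→Request R7 = $277.
Checked against all permutations: $281 is optimal.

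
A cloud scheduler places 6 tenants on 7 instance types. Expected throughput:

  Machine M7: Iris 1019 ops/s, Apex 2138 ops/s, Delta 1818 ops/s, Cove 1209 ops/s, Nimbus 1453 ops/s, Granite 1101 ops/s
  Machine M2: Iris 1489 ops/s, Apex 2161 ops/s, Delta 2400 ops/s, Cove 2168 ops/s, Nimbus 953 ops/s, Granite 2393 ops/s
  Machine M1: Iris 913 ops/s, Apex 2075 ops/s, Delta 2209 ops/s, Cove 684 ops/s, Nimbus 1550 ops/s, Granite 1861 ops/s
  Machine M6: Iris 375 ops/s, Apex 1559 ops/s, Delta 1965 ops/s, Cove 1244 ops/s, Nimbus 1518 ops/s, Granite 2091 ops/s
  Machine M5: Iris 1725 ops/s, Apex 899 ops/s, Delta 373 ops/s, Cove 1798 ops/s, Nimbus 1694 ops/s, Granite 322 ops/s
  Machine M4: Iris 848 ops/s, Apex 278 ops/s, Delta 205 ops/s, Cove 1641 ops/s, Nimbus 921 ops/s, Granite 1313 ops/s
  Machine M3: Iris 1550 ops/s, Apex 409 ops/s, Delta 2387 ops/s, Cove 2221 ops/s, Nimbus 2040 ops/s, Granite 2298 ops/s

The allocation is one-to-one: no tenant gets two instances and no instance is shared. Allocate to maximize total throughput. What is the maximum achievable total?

Maximum total: 12371 ops/s

Optimal: Iris→Machine M5 (1725 ops/s), Apex→Machine M7 (2138 ops/s), Delta→Machine M1 (2209 ops/s), Cove→Machine M2 (2168 ops/s), Nimbus→Machine M3 (2040 ops/s), Granite→Machine M6 (2091 ops/s) — total 1725+2138+2209+2168+2040+2091 = 12371 ops/s.
Row-greedy (each tenant in turn takes its best remaining instance) gives 11555 ops/s, worse by 816.
Next-best assignment: Iris→Machine M5, Apex→Machine M7, Delta→Machine M1, Cove→Machine M3, Nimbus→Machine M6, Granite→Machine M2 = 12204 ops/s.
Every other assignment is strictly worse.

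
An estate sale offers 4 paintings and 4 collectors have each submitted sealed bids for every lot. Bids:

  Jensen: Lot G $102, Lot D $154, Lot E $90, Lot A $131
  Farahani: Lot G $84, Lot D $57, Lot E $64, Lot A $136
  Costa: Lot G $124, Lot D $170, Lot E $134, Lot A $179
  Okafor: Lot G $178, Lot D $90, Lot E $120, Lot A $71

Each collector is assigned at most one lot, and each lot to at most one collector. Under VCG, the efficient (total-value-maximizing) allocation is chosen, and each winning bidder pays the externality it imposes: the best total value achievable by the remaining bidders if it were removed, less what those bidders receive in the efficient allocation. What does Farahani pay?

Farahani pays $45.

Efficient allocation: Jensen→Lot D ($154), Farahani→Lot A ($136), Costa→Lot E ($134), Okafor→Lot G ($178); total welfare W = $602.
Farahani receives Lot A at value $136, so the others get W − 136 = $466.
Without Farahani: best allocation of the remaining 3 bidders over all 4 lots is Jensen→Lot D ($154), Costa→Lot A ($179), Okafor→Lot G ($178), total $511.
VCG payment = (others' best without Farahani) − (others' welfare with Farahani) = 511 − 466 = $45.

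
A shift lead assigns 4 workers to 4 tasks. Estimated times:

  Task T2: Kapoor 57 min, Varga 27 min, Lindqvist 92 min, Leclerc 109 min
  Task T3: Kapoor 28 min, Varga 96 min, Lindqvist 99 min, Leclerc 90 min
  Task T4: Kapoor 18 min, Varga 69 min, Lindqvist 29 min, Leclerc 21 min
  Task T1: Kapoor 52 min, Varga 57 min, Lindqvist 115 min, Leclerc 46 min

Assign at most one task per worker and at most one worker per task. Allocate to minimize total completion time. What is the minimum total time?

Minimum total: 130 min

Treat this as an assignment problem: match each worker to one task.
Optimal: Kapoor→Task T3 (28 min), Varga→Task T2 (27 min), Lindqvist→Task T4 (29 min), Leclerc→Task T1 (46 min) — total 28+27+29+46 = 130 min.
Row-greedy (each worker in turn takes its cheapest remaining task) gives 190 min, worse by 60.
Next-best assignment: Kapoor→Task T4, Varga→Task T2, Lindqvist→Task T3, Leclerc→Task T1 = 190 min.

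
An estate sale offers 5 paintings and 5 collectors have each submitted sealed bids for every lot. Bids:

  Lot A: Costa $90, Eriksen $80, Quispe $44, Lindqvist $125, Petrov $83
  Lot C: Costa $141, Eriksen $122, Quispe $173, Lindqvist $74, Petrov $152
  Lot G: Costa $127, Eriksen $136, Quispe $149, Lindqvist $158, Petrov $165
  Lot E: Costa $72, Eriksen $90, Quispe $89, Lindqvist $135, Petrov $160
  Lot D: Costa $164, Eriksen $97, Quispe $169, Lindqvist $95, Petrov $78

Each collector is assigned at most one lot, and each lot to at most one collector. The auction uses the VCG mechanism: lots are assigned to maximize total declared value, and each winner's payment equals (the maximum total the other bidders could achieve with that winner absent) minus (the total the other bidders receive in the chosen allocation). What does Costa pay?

Efficient allocation: Costa→Lot D ($164), Eriksen→Lot G ($136), Quispe→Lot C ($173), Lindqvist→Lot A ($125), Petrov→Lot E ($160); total welfare W = $758.
Costa receives Lot D at value $164, so the others get W − 164 = $594.
Without Costa: best allocation of the remaining 4 bidders over all 5 lots is Eriksen→Lot C ($122), Quispe→Lot D ($169), Lindqvist→Lot G ($158), Petrov→Lot E ($160), total $609.
VCG payment = (others' best without Costa) − (others' welfare with Costa) = 609 − 594 = $15.

Costa pays $15.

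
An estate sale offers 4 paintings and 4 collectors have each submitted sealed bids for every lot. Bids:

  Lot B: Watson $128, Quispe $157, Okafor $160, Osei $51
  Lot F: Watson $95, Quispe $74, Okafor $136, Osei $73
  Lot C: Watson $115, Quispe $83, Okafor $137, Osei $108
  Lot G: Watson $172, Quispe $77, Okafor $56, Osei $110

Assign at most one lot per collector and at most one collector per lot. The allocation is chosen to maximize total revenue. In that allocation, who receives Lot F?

Okafor receives Lot F.

Optimal: Watson→Lot G ($172), Quispe→Lot B ($157), Okafor→Lot F ($136), Osei→Lot C ($108) — total 172+157+136+108 = $573.
Max-entry greedy (repeatedly take the single best remaining cell) gives $514, worse by 59.
Next-best assignment: Watson→Lot G, Quispe→Lot B, Okafor→Lot C, Osei→Lot F = $539.
Okafor's own top lot is Lot B ($160), but forcing Okafor→Lot B and reassigning the rest optimally gives only $514 — worse by 59.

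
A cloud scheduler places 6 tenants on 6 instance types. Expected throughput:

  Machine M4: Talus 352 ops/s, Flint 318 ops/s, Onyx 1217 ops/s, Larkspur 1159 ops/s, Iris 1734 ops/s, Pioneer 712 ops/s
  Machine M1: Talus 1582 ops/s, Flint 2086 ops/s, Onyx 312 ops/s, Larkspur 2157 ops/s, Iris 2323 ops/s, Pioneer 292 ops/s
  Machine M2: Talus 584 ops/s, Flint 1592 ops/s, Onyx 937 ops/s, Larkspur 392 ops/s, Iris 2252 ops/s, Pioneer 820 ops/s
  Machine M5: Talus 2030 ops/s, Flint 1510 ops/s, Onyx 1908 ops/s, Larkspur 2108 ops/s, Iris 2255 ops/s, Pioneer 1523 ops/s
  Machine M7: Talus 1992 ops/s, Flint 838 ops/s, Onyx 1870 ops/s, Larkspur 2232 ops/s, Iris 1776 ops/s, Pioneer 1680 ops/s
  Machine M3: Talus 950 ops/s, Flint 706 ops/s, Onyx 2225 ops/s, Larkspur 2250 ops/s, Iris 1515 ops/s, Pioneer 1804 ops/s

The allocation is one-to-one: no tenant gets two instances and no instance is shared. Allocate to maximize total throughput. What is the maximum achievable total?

Max total: 11621 ops/s

Optimal: Talus→Machine M5 (2030 ops/s), Flint→Machine M1 (2086 ops/s), Onyx→Machine M4 (1217 ops/s), Larkspur→Machine M7 (2232 ops/s), Iris→Machine M2 (2252 ops/s), Pioneer→Machine M3 (1804 ops/s) — total 2030+2086+1217+2232+2252+1804 = 11621 ops/s.
Max-entry greedy (repeatedly take the single best remaining cell) gives 10777 ops/s, worse by 844.
Next-best assignment: Talus→Machine M5, Flint→Machine M1, Onyx→Machine M3, Larkspur→Machine M7, Iris→Machine M2, Pioneer→Machine M4 = 11537 ops/s.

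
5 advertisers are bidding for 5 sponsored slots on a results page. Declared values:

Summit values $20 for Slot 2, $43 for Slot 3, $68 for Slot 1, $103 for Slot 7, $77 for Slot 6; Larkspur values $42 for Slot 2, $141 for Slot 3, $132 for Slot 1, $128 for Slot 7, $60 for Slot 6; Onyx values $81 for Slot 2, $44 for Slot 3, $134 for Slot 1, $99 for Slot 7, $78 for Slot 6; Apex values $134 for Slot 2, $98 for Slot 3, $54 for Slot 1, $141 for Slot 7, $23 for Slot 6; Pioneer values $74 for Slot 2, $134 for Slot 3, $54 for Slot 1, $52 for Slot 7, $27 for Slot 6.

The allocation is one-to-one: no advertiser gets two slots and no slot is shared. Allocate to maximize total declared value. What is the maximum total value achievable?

Max total: $607

Optimal: Summit→Slot 6 ($77), Larkspur→Slot 7 ($128), Onyx→Slot 1 ($134), Apex→Slot 2 ($134), Pioneer→Slot 3 ($134) — total 77+128+134+134+134 = $607.
Row-greedy (each advertiser in turn takes its best remaining slot) gives $539, worse by 68.
Swapping Apex↔Onyx (Apex→Slot 1 $54, Onyx→Slot 2 $81) loses 133.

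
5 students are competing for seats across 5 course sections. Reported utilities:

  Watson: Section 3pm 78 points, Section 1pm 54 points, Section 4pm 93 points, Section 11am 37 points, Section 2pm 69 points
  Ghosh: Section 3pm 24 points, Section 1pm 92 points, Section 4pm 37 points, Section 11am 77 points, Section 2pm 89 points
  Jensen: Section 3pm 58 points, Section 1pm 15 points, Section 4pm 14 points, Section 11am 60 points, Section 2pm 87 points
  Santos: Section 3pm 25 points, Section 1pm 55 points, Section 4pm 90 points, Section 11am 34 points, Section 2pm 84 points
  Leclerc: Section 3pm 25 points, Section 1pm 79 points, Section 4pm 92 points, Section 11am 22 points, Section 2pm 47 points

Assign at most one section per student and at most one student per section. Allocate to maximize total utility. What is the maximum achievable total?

Optimal: Watson→Section 3pm (78 points), Ghosh→Section 11am (77 points), Jensen→Section 2pm (87 points), Santos→Section 4pm (90 points), Leclerc→Section 1pm (79 points) — total 78+77+87+90+79 = 411 points.
Column-greedy (each section in turn goes to its best remaining student) gives 406 points, worse by 5.
Next-best assignment: Watson→Section 3pm, Ghosh→Section 1pm, Jensen→Section 11am, Santos→Section 2pm, Leclerc→Section 4pm = 406 points.
No other one-to-one assignment exceeds 411 points.

Max total: 411 points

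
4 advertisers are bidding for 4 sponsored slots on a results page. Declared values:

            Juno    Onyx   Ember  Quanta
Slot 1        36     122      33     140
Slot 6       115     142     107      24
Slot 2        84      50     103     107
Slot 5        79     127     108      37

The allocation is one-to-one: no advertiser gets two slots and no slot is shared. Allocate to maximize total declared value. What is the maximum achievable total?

Treat this as an assignment problem: match each advertiser to one slot.
Optimal: Juno→Slot 6 ($115), Onyx→Slot 5 ($127), Ember→Slot 2 ($103), Quanta→Slot 1 ($140) — total 115+127+103+140 = $485.
Max-entry greedy (repeatedly take the single best remaining cell) gives $474, worse by 11.
Swapping Quanta↔Ember (Quanta→Slot 2 $107, Ember→Slot 1 $33) loses 103.
No other one-to-one assignment exceeds $485.

Max total: $485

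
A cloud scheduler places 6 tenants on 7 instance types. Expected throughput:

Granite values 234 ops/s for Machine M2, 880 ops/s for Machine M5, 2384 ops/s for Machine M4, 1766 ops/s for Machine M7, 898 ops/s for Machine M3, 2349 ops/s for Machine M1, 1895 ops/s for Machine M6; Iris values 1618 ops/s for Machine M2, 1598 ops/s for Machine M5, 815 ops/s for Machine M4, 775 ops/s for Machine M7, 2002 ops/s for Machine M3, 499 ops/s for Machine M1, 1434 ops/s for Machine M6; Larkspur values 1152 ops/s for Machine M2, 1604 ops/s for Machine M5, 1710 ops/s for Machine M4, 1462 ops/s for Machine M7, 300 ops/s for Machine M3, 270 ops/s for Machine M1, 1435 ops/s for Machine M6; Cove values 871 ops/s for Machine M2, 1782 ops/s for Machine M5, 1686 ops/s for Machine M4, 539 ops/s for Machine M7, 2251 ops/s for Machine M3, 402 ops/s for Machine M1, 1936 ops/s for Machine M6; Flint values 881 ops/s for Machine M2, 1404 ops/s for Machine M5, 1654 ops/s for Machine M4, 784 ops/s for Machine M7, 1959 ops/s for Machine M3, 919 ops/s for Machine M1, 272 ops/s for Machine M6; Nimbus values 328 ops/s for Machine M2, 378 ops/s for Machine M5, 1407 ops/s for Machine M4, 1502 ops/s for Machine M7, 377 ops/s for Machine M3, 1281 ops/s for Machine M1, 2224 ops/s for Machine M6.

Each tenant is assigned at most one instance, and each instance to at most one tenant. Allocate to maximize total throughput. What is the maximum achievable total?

Max total: 11700 ops/s

This is the linear assignment problem.
Optimal: Granite→Machine M1 (2349 ops/s), Iris→Machine M2 (1618 ops/s), Larkspur→Machine M5 (1604 ops/s), Cove→Machine M3 (2251 ops/s), Flint→Machine M4 (1654 ops/s), Nimbus→Machine M6 (2224 ops/s) — total 2349+1618+1604+2251+1654+2224 = 11700 ops/s.
Column-greedy (each instance in turn goes to its best remaining tenant) gives 9515 ops/s, worse by 2185.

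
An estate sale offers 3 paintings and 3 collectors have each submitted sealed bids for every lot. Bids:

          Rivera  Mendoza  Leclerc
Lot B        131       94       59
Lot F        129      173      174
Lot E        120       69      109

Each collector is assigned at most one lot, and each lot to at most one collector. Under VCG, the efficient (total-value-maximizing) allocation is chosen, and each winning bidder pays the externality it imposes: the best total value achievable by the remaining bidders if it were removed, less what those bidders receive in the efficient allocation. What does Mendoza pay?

Mendoza pays $65.

Efficient allocation: Rivera→Lot B ($131), Mendoza→Lot F ($173), Leclerc→Lot E ($109); total welfare W = $413.
Mendoza receives Lot F at value $173, so the others get W − 173 = $240.
Without Mendoza: best allocation of the remaining 2 bidders over all 3 lots is Rivera→Lot B ($131), Leclerc→Lot F ($174), total $305.
VCG payment = (others' best without Mendoza) − (others' welfare with Mendoza) = 305 − 240 = $65.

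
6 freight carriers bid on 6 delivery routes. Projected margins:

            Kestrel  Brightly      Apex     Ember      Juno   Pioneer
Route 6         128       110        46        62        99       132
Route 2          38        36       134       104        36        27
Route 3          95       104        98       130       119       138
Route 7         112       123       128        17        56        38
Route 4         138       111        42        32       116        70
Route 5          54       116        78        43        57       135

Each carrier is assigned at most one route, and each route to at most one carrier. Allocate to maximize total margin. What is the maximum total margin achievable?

Max total: $766k

Optimal: Kestrel→Route 6 ($128k), Brightly→Route 7 ($123k), Apex→Route 2 ($134k), Ember→Route 3 ($130k), Juno→Route 4 ($116k), Pioneer→Route 5 ($135k) — total 128+123+134+130+116+135 = $766k.
Row-greedy (each carrier in turn takes its best remaining route) gives $759k, worse by 7.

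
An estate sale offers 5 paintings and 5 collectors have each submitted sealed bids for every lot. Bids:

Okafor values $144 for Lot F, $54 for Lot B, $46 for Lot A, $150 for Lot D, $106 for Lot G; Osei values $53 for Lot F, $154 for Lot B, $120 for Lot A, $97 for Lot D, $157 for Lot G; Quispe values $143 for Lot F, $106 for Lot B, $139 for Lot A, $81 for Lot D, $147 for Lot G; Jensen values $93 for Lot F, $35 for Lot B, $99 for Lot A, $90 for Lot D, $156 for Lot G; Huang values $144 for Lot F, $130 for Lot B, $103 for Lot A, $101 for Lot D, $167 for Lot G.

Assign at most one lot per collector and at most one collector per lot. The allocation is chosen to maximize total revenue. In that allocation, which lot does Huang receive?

Huang receives Lot F.

Optimal: Okafor→Lot D ($150), Osei→Lot B ($154), Quispe→Lot A ($139), Jensen→Lot G ($156), Huang→Lot F ($144) — total 150+154+139+156+144 = $743.
Column-greedy (each lot in turn goes to its best remaining collector) gives $694, worse by 49.
Next-best assignment: Okafor→Lot D, Osei→Lot B, Quispe→Lot F, Jensen→Lot A, Huang→Lot G = $713.
Huang's own top lot is Lot G ($167), but forcing Huang→Lot G and reassigning the rest optimally gives only $713 — worse by 30.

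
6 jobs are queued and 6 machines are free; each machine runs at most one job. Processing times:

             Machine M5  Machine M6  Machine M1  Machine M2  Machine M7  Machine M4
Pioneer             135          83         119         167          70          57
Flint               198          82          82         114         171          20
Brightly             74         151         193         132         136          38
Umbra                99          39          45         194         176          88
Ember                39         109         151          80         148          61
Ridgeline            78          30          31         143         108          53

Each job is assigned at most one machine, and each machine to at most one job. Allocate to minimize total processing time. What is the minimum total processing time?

Minimum total: 314 min

This is a one-to-one assignment (minimum-cost bipartite matching).
Optimal: Pioneer→Machine M7 (70 min), Flint→Machine M4 (20 min), Brightly→Machine M5 (74 min), Umbra→Machine M6 (39 min), Ember→Machine M2 (80 min), Ridgeline→Machine M1 (31 min) — total 70+20+74+39+80+31 = 314 min.
Min-entry greedy (repeatedly take the single cheapest remaining cell) gives 336 min, worse by 22.
Every other assignment is strictly worse.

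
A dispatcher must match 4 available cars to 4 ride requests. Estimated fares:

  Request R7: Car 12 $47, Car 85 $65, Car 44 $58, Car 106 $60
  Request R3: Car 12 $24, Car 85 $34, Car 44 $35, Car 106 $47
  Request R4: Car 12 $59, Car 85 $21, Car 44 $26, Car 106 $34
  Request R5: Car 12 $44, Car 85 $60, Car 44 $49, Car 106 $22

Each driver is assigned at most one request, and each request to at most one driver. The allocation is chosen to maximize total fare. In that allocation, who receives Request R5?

Treat this as an assignment problem: match each driver to one request.
Optimal: Car 12→Request R4 ($59), Car 85→Request R5 ($60), Car 44→Request R7 ($58), Car 106→Request R3 ($47) — total 59+60+58+47 = $224.
Row-greedy (each driver in turn takes its best remaining request) gives $220, worse by 4.
Car 85's own top request is Request R7 ($65), but forcing Car 85→Request R7 and reassigning the rest optimally gives only $220 — worse by 4.

Car 85 receives Request R5.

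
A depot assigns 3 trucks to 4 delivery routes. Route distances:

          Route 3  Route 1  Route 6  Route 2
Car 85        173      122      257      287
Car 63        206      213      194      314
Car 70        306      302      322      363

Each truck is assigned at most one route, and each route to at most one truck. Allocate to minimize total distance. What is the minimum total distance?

Optimal: Car 85→Route 1 (122 km), Car 63→Route 6 (194 km), Car 70→Route 3 (306 km) — total 122+194+306 = 622 km.
Column-greedy (each route in turn goes to its cheapest remaining truck) gives 708 km, worse by 86.
Next-best assignment: Car 85→Route 1, Car 63→Route 3, Car 70→Route 6 = 650 km.

Min total: 622 km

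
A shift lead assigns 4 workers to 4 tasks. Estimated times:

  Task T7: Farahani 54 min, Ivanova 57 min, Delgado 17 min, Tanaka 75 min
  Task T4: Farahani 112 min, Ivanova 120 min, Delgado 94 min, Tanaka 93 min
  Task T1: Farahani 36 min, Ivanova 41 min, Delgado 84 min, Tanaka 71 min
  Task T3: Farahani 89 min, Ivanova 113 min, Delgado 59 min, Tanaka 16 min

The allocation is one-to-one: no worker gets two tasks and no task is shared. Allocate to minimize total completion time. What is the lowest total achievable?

Min total: 186 min

Optimal: Farahani→Task T4 (112 min), Ivanova→Task T1 (41 min), Delgado→Task T7 (17 min), Tanaka→Task T3 (16 min) — total 112+41+17+16 = 186 min.
Column-greedy (each task in turn goes to its cheapest remaining worker) gives 259 min, worse by 73.
Checked against all permutations: 186 min is optimal.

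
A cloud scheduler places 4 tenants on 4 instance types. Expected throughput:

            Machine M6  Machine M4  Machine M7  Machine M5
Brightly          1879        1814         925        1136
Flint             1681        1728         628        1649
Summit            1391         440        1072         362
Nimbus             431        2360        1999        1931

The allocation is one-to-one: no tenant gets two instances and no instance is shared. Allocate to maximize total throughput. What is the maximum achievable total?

Optimal: Brightly→Machine M6 (1879 ops/s), Flint→Machine M5 (1649 ops/s), Summit→Machine M7 (1072 ops/s), Nimbus→Machine M4 (2360 ops/s) — total 1879+1649+1072+2360 = 6960 ops/s.
Row-greedy (each tenant in turn takes its best remaining instance) gives 6610 ops/s, worse by 350.

Maximum total: 6960 ops/s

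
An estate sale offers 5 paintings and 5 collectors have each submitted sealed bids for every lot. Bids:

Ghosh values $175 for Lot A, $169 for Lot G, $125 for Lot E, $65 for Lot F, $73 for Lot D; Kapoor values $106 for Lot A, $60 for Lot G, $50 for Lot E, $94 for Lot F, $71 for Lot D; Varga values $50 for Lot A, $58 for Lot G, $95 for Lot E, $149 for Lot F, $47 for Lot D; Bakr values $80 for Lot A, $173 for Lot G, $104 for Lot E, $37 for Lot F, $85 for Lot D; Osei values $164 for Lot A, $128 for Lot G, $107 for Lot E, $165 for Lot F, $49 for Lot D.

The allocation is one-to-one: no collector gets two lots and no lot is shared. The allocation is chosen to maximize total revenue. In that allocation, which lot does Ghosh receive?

This is the linear assignment problem.
Optimal: Ghosh→Lot E ($125), Kapoor→Lot D ($71), Varga→Lot F ($149), Bakr→Lot G ($173), Osei→Lot A ($164) — total 125+71+149+173+164 = $682.
Column-greedy (each lot in turn goes to its best remaining collector) gives $675, worse by 7.
Swapping Ghosh↔Kapoor (Ghosh→Lot D $73, Kapoor→Lot E $50) loses 73.
Ghosh's own top lot is Lot A ($175), but forcing Ghosh→Lot A and reassigning the rest optimally gives only $679 — worse by 3.

Ghosh receives Lot E.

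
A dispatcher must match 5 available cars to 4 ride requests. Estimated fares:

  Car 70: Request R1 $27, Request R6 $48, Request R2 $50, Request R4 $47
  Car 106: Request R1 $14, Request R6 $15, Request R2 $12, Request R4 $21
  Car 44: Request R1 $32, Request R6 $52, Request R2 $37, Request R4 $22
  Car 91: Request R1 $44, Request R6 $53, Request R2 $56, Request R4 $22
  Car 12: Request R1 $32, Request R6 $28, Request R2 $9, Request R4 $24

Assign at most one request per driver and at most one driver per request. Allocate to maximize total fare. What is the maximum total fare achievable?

Optimal: Car 12→Request R1 ($32), Car 44→Request R6 ($52), Car 91→Request R2 ($56), Car 70→Request R4 ($47) — total 32+52+56+47 = $187.
Row-greedy (each driver in turn takes its best remaining request) gives $167, worse by 20.
No other one-to-one assignment exceeds $187.

Maximum total: $187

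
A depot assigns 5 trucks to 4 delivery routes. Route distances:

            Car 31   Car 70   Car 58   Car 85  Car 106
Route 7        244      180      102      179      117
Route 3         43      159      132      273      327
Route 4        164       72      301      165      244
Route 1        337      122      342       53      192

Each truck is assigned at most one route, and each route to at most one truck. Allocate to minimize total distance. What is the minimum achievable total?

Treat this as an assignment problem: match each truck to one route.
Optimal: Car 58→Route 7 (102 km), Car 31→Route 3 (43 km), Car 70→Route 4 (72 km), Car 85→Route 1 (53 km) — total 102+43+72+53 = 270 km.

Min total: 270 km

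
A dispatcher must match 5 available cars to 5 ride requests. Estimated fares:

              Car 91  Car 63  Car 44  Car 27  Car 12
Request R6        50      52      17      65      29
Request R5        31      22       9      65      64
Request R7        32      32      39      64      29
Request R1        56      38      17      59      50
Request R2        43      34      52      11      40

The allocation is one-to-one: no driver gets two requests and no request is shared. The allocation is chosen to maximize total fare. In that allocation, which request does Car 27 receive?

This is a one-to-one assignment (maximum-weight bipartite matching).
Optimal: Car 91→Request R1 ($56), Car 63→Request R6 ($52), Car 44→Request R2 ($52), Car 27→Request R7 ($64), Car 12→Request R5 ($64) — total 56+52+52+64+64 = $288.
Next-best assignment: Car 91→Request R1, Car 63→Request R7, Car 44→Request R2, Car 27→Request R6, Car 12→Request R5 = $269.
Car 27's own top request is Request R6 ($65), but forcing Car 27→Request R6 and reassigning the rest optimally gives only $269 — worse by 19.

Car 27 receives Request R7.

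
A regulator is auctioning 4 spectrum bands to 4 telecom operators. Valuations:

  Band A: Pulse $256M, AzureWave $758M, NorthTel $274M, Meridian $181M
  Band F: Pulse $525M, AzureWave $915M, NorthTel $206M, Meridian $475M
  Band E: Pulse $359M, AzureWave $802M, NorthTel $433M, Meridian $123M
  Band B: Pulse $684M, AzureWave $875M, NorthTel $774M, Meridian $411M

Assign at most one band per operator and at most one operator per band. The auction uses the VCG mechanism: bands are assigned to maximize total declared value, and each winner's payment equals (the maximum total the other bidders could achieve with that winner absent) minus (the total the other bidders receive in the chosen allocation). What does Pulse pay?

Efficient allocation: Pulse→Band E ($359M), AzureWave→Band A ($758M), NorthTel→Band B ($774M), Meridian→Band F ($475M); total welfare W = $2366M.
Pulse receives Band E at value $359M, so the others get W − 359 = $2007M.
Without Pulse: best allocation of the remaining 3 bidders over all 4 bands is AzureWave→Band E ($802M), NorthTel→Band B ($774M), Meridian→Band F ($475M), total $2051M.
VCG payment = (others' best without Pulse) − (others' welfare with Pulse) = 2051 − 2007 = $44M.

Pulse pays $44M.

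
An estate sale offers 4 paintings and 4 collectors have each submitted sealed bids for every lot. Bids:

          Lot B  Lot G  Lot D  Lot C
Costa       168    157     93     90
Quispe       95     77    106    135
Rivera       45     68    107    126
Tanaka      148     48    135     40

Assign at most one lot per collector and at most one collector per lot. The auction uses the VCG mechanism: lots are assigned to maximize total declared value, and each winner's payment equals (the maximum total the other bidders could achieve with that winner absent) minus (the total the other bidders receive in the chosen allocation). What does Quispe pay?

Quispe pays $19.

Efficient allocation: Costa→Lot G ($157), Quispe→Lot C ($135), Rivera→Lot D ($107), Tanaka→Lot B ($148); total welfare W = $547.
Quispe receives Lot C at value $135, so the others get W − 135 = $412.
Without Quispe: best allocation of the remaining 3 bidders over all 4 lots is Costa→Lot G ($157), Rivera→Lot C ($126), Tanaka→Lot B ($148), total $431.
VCG payment = (others' best without Quispe) − (others' welfare with Quispe) = 431 − 412 = $19.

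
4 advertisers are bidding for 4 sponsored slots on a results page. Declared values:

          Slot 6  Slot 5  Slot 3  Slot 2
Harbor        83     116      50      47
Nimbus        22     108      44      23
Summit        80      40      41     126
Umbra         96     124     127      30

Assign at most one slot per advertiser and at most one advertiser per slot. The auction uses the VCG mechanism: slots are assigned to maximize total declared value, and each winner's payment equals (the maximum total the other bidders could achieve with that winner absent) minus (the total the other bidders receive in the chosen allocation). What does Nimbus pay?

Nimbus pays $33.

Efficient allocation: Harbor→Slot 6 ($83), Nimbus→Slot 5 ($108), Summit→Slot 2 ($126), Umbra→Slot 3 ($127); total welfare W = $444.
Nimbus receives Slot 5 at value $108, so the others get W − 108 = $336.
Without Nimbus: best allocation of the remaining 3 bidders over all 4 slots is Harbor→Slot 5 ($116), Summit→Slot 2 ($126), Umbra→Slot 3 ($127), total $369.
VCG payment = (others' best without Nimbus) − (others' welfare with Nimbus) = 369 − 336 = $33.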